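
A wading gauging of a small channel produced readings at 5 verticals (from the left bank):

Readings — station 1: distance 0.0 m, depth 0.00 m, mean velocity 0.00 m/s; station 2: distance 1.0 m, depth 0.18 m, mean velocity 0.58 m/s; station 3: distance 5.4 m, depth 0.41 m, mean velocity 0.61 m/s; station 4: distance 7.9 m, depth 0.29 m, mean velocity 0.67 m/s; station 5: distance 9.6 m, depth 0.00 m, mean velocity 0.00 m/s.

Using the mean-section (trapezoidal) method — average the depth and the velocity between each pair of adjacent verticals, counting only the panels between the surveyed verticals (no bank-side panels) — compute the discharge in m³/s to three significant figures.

Panel 1-2: Δb = 1 m, d̄ = (0.00+0.18)/2 = 0.09, v̄ = (0.00+0.58)/2 = 0.29 → q = 1×0.09×0.29 = 0.02610 m³/s
Panel 2-3: Δb = 4.4 m, d̄ = (0.18+0.41)/2 = 0.295, v̄ = (0.58+0.61)/2 = 0.595 → q = 4.4×0.295×0.595 = 0.7723 m³/s
Panel 3-4: Δb = 2.5 m, d̄ = (0.41+0.29)/2 = 0.35, v̄ = (0.61+0.67)/2 = 0.64 → q = 2.5×0.35×0.64 = 0.5600 m³/s
Panel 4-5: Δb = 1.7 m, d̄ = (0.29+0.00)/2 = 0.145, v̄ = (0.67+0.00)/2 = 0.335 → q = 1.7×0.145×0.335 = 0.08258 m³/s
Q = Σ q = 1.441 m³/s

1.44 m³/s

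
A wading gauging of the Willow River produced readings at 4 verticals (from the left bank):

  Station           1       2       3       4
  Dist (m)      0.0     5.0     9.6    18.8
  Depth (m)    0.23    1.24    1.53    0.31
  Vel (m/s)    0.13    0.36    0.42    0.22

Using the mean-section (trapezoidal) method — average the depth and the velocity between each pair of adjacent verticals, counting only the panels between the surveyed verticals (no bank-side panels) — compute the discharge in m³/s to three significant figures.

Panel 1-2: Δb = 5 m, d̄ = (0.23+1.24)/2 = 0.735, v̄ = (0.13+0.36)/2 = 0.245 → q = 5×0.735×0.245 = 0.9004 m³/s
Panel 2-3: Δb = 4.6 m, d̄ = (1.24+1.53)/2 = 1.385, v̄ = (0.36+0.42)/2 = 0.39 → q = 4.6×1.385×0.39 = 2.485 m³/s
Panel 3-4: Δb = 9.2 m, d̄ = (1.53+0.31)/2 = 0.92, v̄ = (0.42+0.22)/2 = 0.32 → q = 9.2×0.92×0.32 = 2.708 m³/s
Q = Σ q = 6.094 m³/s

6.09 m³/s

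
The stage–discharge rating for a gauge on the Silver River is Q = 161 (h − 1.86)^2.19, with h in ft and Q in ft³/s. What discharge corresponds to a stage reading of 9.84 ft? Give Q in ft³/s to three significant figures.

Q = 161 × (9.84 − 1.86)^2.19 = 161 × 7.98^2.19 = 15210 ft³/s

15200 ft³/s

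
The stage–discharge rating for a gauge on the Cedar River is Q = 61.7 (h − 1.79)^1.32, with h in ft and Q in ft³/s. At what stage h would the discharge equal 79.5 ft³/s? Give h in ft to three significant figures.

h − h₀ = (Q/C)^(1/b) = (79.5/61.7)^(1/1.32) = 1.212 ft
h = 1.79 + 1.212 = 3.002 ft

3.00 ft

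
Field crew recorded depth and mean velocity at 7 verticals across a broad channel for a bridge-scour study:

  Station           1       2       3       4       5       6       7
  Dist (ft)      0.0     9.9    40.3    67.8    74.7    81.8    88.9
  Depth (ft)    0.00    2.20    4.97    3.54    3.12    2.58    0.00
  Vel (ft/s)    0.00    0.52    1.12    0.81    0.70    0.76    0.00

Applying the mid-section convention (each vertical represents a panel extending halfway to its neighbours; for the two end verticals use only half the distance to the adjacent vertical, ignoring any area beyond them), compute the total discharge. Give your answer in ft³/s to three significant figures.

w_2 = (40.3 − 0.0)/2 = 20.15 ft; q_2 = 0.52 × 2.20 × 20.15 = 23.05 ft³/s
w_3 = (67.8 − 9.9)/2 = 28.95 ft; q_3 = 1.12 × 4.97 × 28.95 = 161.1 ft³/s
w_4 = (74.7 − 40.3)/2 = 17.2 ft; q_4 = 0.81 × 3.54 × 17.2 = 49.32 ft³/s
w_5 = (81.8 − 67.8)/2 = 7 ft; q_5 = 0.70 × 3.12 × 7 = 15.29 ft³/s
w_6 = (88.9 − 74.7)/2 = 7.1 ft; q_6 = 0.76 × 2.58 × 7.1 = 13.92 ft³/s
Stations 1, 7 contribute zero (depth or velocity is 0).
Q = Σ qᵢ = 262.7 ft³/s

263 ft³/s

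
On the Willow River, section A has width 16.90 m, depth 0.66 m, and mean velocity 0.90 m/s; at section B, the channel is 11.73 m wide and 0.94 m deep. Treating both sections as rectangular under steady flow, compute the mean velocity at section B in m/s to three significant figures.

0.910 m/s

Q = A₁V₁ = (16.90×0.66) × 0.90 = 10.04 m³/s
A₂ = 11.73 × 0.94 = 11.03 m²
V₂ = Q/A₂ = 10.04/11.03 = 0.9104 m/s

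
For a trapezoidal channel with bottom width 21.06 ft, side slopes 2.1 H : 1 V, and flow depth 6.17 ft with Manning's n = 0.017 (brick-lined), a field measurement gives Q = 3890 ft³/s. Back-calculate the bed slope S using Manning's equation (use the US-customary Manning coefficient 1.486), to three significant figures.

0.00660

A = (b + z·y)·y = (21.06 + 2.1×6.17)×6.17 = 209.9 ft²
P = b + 2y√(1+z²) = 21.06 + 2×6.17×√(1+2.1²) = 49.76 ft
R = A/P = 209.9/49.76 = 4.218 ft
S = (Q·n / (1.486·A·R^(2/3)))² = (3890×0.017 / (1.486×209.9×2.610))² = 0.006597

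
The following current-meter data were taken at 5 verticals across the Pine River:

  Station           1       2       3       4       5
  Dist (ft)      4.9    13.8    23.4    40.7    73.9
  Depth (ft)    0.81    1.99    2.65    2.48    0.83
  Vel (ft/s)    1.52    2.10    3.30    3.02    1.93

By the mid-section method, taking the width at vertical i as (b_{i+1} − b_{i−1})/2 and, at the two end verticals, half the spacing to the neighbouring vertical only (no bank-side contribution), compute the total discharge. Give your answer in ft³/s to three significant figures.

w_1 = (13.8 − 4.9)/2 = 4.45 ft; q_1 = 1.52 × 0.81 × 4.45 = 5.479 ft³/s
w_2 = (23.4 − 4.9)/2 = 9.25 ft; q_2 = 2.10 × 1.99 × 9.25 = 38.66 ft³/s
w_3 = (40.7 − 13.8)/2 = 13.45 ft; q_3 = 3.30 × 2.65 × 13.45 = 117.6 ft³/s
w_4 = (73.9 − 23.4)/2 = 25.25 ft; q_4 = 3.02 × 2.48 × 25.25 = 189.1 ft³/s
w_5 = (73.9 − 40.7)/2 = 16.6 ft; q_5 = 1.93 × 0.83 × 16.6 = 26.59 ft³/s
Q = Σ qᵢ = 377.5 ft³/s

377 ft³/s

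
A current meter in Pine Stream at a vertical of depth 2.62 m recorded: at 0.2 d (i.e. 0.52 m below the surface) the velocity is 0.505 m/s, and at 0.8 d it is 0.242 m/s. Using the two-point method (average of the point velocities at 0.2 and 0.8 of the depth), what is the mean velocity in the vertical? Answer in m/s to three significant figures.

0.374 m/s

v̄ = (0.505 + 0.242) / 2 = 0.3735 m/s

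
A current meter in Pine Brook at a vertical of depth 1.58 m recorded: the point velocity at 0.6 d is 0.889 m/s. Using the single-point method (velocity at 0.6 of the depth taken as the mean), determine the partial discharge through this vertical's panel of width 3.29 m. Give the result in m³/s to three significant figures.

4.62 m³/s

v̄ = v₀.₆ = 0.889 m/s
q = v̄ × d × w = 0.8890 × 1.58 × 3.29 = 4.621 m³/s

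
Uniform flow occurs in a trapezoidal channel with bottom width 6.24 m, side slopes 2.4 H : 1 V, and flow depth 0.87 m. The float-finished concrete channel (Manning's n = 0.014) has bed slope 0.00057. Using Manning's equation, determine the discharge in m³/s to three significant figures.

9.49 m³/s

A = (b + z·y)·y = (6.24 + 2.4×0.87)×0.87 = 7.245 m²
P = b + 2y√(1+z²) = 6.24 + 2×0.87×√(1+2.4²) = 10.76 m
R = A/P = 7.245/10.76 = 0.6731 m
Q = (1/n)·A·R^(2/3)·S^(1/2) = (1/0.014) × 7.245 × 0.6731^(2/3) × 0.00057^(1/2) = 9.490 m³/s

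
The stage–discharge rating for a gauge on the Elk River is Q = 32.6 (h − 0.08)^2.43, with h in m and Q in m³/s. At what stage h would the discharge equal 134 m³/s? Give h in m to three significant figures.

h − h₀ = (Q/C)^(1/b) = (134/32.6)^(1/2.43) = 1.789 m
h = 0.08 + 1.789 = 1.869 m

1.87 m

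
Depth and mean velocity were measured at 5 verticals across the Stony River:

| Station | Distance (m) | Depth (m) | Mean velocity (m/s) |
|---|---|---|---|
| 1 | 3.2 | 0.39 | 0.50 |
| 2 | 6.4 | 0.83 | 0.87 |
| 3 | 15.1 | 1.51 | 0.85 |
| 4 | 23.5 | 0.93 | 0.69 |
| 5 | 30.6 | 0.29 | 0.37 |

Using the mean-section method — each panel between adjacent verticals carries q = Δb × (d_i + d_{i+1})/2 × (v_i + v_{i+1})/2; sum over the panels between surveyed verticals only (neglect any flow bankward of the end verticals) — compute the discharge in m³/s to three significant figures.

20.3 m³/s

Panel 1-2: Δb = 3.2 m, d̄ = (0.39+0.83)/2 = 0.61, v̄ = (0.50+0.87)/2 = 0.685 → q = 3.2×0.61×0.685 = 1.337 m³/s
Panel 2-3: Δb = 8.7 m, d̄ = (0.83+1.51)/2 = 1.17, v̄ = (0.87+0.85)/2 = 0.86 → q = 8.7×1.17×0.86 = 8.754 m³/s
Panel 3-4: Δb = 8.4 m, d̄ = (1.51+0.93)/2 = 1.22, v̄ = (0.85+0.69)/2 = 0.77 → q = 8.4×1.22×0.77 = 7.891 m³/s
Panel 4-5: Δb = 7.1 m, d̄ = (0.93+0.29)/2 = 0.61, v̄ = (0.69+0.37)/2 = 0.53 → q = 7.1×0.61×0.53 = 2.295 m³/s
Q = Σ q = 20.28 m³/s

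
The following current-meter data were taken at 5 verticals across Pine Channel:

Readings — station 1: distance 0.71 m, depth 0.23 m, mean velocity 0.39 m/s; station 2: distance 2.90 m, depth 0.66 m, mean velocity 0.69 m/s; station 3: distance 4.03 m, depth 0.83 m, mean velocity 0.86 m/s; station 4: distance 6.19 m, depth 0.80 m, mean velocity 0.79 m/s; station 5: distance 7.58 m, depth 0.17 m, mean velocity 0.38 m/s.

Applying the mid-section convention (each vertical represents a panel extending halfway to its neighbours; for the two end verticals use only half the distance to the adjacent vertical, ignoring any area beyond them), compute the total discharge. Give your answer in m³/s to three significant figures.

w_1 = (2.90 − 0.71)/2 = 1.095 m; q_1 = 0.39 × 0.23 × 1.095 = 0.09822 m³/s
w_2 = (4.03 − 0.71)/2 = 1.66 m; q_2 = 0.69 × 0.66 × 1.66 = 0.7560 m³/s
w_3 = (6.19 − 2.90)/2 = 1.645 m; q_3 = 0.86 × 0.83 × 1.645 = 1.174 m³/s
w_4 = (7.58 − 4.03)/2 = 1.775 m; q_4 = 0.79 × 0.80 × 1.775 = 1.122 m³/s
w_5 = (7.58 − 6.19)/2 = 0.695 m; q_5 = 0.38 × 0.17 × 0.695 = 0.04490 m³/s
Q = Σ qᵢ = 3.195 m³/s

3.20 m³/s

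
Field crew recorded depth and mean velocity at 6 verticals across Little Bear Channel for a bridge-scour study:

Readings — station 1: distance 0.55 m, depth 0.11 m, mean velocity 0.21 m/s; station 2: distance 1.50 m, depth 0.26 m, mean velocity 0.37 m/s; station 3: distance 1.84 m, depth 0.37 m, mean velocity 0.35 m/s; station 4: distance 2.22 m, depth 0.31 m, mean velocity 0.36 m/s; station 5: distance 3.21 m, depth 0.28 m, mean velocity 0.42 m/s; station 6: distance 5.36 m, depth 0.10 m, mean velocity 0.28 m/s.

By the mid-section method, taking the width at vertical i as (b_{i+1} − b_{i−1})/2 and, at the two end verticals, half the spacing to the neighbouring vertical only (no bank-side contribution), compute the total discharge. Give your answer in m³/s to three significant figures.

w_1 = (1.50 − 0.55)/2 = 0.475 m; q_1 = 0.21 × 0.11 × 0.475 = 0.01097 m³/s
w_2 = (1.84 − 0.55)/2 = 0.645 m; q_2 = 0.37 × 0.26 × 0.645 = 0.06205 m³/s
w_3 = (2.22 − 1.50)/2 = 0.36 m; q_3 = 0.35 × 0.37 × 0.36 = 0.04662 m³/s
w_4 = (3.21 − 1.84)/2 = 0.685 m; q_4 = 0.36 × 0.31 × 0.685 = 0.07645 m³/s
w_5 = (5.36 − 2.22)/2 = 1.57 m; q_5 = 0.42 × 0.28 × 1.57 = 0.1846 m³/s
w_6 = (5.36 − 3.21)/2 = 1.075 m; q_6 = 0.28 × 0.10 × 1.075 = 0.03010 m³/s
Q = Σ qᵢ = 0.4108 m³/s

0.411 m³/s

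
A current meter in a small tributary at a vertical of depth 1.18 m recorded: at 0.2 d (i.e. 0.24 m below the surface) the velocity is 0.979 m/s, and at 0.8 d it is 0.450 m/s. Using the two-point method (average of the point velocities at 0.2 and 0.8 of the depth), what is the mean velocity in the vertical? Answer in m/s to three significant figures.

0.715 m/s

v̄ = (0.979 + 0.450) / 2 = 0.7145 m/s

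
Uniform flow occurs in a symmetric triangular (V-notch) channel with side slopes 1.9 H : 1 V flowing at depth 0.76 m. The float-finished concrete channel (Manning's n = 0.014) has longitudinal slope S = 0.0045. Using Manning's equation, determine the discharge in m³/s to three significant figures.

A = z·y² = 1.9×0.76² = 1.097 m²
P = 2y√(1+z²) = 2×0.76×√(1+1.9²) = 3.264 m
R = A/P = 1.097/3.264 = 0.3363 m
Q = (1/n)·A·R^(2/3)·S^(1/2) = (1/0.014) × 1.097 × 0.3363^(2/3) × 0.0045^(1/2) = 2.543 m³/s

2.54 m³/s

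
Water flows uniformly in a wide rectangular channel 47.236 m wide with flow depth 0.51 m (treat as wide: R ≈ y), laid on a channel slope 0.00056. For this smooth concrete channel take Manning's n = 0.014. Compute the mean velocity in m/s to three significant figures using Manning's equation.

1.08 m/s

A = b·y = 47.236 × 0.51 = 24.09 m²
Wide channel: R ≈ y = 0.51 m
Q = (1/n)·A·R^(2/3)·S^(1/2) = (1/0.014) × 24.09 × 0.5100^(2/3) × 0.00056^(1/2) = 25.99 m³/s
V = Q/A = 25.99/24.09 = 1.079 m/s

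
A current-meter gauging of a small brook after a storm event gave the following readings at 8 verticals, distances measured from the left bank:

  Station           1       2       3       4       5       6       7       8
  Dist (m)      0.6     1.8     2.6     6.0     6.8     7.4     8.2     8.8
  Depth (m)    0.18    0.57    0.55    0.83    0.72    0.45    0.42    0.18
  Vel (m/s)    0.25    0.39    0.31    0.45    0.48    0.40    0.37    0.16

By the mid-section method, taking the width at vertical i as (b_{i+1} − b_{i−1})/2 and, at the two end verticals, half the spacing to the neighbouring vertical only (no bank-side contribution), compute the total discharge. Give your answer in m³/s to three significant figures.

w_1 = (1.8 − 0.6)/2 = 0.6 m; q_1 = 0.25 × 0.18 × 0.6 = 0.02700 m³/s
w_2 = (2.6 − 0.6)/2 = 1 m; q_2 = 0.39 × 0.57 × 1 = 0.2223 m³/s
w_3 = (6.0 − 1.8)/2 = 2.1 m; q_3 = 0.31 × 0.55 × 2.1 = 0.3581 m³/s
w_4 = (6.8 − 2.6)/2 = 2.1 m; q_4 = 0.45 × 0.83 × 2.1 = 0.7844 m³/s
w_5 = (7.4 − 6.0)/2 = 0.7 m; q_5 = 0.48 × 0.72 × 0.7 = 0.2419 m³/s
w_6 = (8.2 − 6.8)/2 = 0.7 m; q_6 = 0.40 × 0.45 × 0.7 = 0.1260 m³/s
w_7 = (8.8 − 7.4)/2 = 0.7 m; q_7 = 0.37 × 0.42 × 0.7 = 0.1088 m³/s
w_8 = (8.8 − 8.2)/2 = 0.3 m; q_8 = 0.16 × 0.18 × 0.3 = 0.008640 m³/s
Q = Σ qᵢ = 1.877 m³/s

1.88 m³/s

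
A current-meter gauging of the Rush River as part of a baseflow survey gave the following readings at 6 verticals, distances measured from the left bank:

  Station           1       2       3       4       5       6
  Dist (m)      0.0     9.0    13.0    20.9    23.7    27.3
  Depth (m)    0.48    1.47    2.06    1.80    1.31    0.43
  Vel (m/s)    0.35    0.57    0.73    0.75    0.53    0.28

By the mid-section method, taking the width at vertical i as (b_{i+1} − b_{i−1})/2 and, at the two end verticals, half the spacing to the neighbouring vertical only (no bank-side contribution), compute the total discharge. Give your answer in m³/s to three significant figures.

24.8 m³/s

w_1 = (9.0 − 0.0)/2 = 4.5 m; q_1 = 0.35 × 0.48 × 4.5 = 0.7560 m³/s
w_2 = (13.0 − 0.0)/2 = 6.5 m; q_2 = 0.57 × 1.47 × 6.5 = 5.446 m³/s
w_3 = (20.9 − 9.0)/2 = 5.95 m; q_3 = 0.73 × 2.06 × 5.95 = 8.948 m³/s
w_4 = (23.7 − 13.0)/2 = 5.35 m; q_4 = 0.75 × 1.80 × 5.35 = 7.223 m³/s
w_5 = (27.3 − 20.9)/2 = 3.2 m; q_5 = 0.53 × 1.31 × 3.2 = 2.222 m³/s
w_6 = (27.3 − 23.7)/2 = 1.8 m; q_6 = 0.28 × 0.43 × 1.8 = 0.2167 m³/s
Q = Σ qᵢ = 24.81 m³/s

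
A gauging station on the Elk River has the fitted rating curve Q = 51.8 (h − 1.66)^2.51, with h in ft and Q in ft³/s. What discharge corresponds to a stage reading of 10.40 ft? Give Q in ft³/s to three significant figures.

Q = 51.8 × (10.40 − 1.66)^2.51 = 51.8 × 8.74^2.51 = 11950 ft³/s

12000 ft³/s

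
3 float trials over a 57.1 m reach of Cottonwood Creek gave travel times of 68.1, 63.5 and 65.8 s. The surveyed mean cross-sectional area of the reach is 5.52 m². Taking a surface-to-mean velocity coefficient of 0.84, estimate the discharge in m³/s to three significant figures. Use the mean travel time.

4.02 m³/s

t̄ = (68.1 + 63.5 + 65.8) / 3 = 65.8 s
v_surface = L / t̄ = 57.1 / 65.8 = 0.8678 m/s
v_mean = 0.84 × 0.8678 = 0.7289 m/s
Q = A × v_mean = 5.52 × 0.7289 = 4.024 m³/s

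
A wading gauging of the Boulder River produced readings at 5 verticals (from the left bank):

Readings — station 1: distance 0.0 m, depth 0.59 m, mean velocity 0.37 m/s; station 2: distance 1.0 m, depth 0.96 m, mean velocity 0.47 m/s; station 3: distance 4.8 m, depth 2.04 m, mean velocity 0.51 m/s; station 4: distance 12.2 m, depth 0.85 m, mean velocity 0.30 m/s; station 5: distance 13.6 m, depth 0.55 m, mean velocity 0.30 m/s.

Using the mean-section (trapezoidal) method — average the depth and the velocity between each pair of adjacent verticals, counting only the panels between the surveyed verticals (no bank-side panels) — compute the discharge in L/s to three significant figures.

7740 L/s

Panel 1-2: Δb = 1 m, d̄ = (0.59+0.96)/2 = 0.775, v̄ = (0.37+0.47)/2 = 0.42 → q = 1×0.775×0.42 = 0.3255 m³/s
Panel 2-3: Δb = 3.8 m, d̄ = (0.96+2.04)/2 = 1.5, v̄ = (0.47+0.51)/2 = 0.49 → q = 3.8×1.5×0.49 = 2.793 m³/s
Panel 3-4: Δb = 7.4 m, d̄ = (2.04+0.85)/2 = 1.445, v̄ = (0.51+0.30)/2 = 0.405 → q = 7.4×1.445×0.405 = 4.331 m³/s
Panel 4-5: Δb = 1.4 m, d̄ = (0.85+0.55)/2 = 0.7, v̄ = (0.30+0.30)/2 = 0.3 → q = 1.4×0.7×0.3 = 0.2940 m³/s
Q = Σ q = 7.743 m³/s
= 7.743 × 1000 = 7743 L/s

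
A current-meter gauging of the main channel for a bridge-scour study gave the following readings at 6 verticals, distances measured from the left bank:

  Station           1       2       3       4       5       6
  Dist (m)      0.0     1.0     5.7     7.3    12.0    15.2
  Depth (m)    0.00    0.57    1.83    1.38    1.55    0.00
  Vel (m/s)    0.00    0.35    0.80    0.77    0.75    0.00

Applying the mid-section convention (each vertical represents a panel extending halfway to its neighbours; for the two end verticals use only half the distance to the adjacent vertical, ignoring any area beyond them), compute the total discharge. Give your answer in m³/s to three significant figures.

w_2 = (5.7 − 0.0)/2 = 2.85 m; q_2 = 0.35 × 0.57 × 2.85 = 0.5686 m³/s
w_3 = (7.3 − 1.0)/2 = 3.15 m; q_3 = 0.80 × 1.83 × 3.15 = 4.612 m³/s
w_4 = (12.0 − 5.7)/2 = 3.15 m; q_4 = 0.77 × 1.38 × 3.15 = 3.347 m³/s
w_5 = (15.2 − 7.3)/2 = 3.95 m; q_5 = 0.75 × 1.55 × 3.95 = 4.592 m³/s
Stations 1, 6 contribute zero (depth or velocity is 0).
Q = Σ qᵢ = 13.12 m³/s

13.1 m³/s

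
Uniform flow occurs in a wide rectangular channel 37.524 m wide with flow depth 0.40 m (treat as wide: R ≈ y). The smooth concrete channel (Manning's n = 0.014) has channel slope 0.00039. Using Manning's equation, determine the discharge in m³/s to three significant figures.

11.5 m³/s

A = b·y = 37.524 × 0.40 = 15.01 m²
Wide channel: R ≈ y = 0.40 m
Q = (1/n)·A·R^(2/3)·S^(1/2) = (1/0.014) × 15.01 × 0.4000^(2/3) × 0.00039^(1/2) = 11.49 m³/s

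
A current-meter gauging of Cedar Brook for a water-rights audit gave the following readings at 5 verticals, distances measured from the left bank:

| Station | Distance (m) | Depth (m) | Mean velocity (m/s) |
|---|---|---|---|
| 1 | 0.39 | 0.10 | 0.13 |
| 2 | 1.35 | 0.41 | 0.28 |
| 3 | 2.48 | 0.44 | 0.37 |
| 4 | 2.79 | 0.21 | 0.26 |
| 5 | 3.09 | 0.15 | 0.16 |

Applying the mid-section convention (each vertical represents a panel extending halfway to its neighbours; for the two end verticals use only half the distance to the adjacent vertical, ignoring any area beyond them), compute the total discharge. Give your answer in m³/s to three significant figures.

w_1 = (1.35 − 0.39)/2 = 0.48 m; q_1 = 0.13 × 0.10 × 0.48 = 0.006240 m³/s
w_2 = (2.48 − 0.39)/2 = 1.045 m; q_2 = 0.28 × 0.41 × 1.045 = 0.1200 m³/s
w_3 = (2.79 − 1.35)/2 = 0.72 m; q_3 = 0.37 × 0.44 × 0.72 = 0.1172 m³/s
w_4 = (3.09 − 2.48)/2 = 0.305 m; q_4 = 0.26 × 0.21 × 0.305 = 0.01665 m³/s
w_5 = (3.09 − 2.79)/2 = 0.15 m; q_5 = 0.16 × 0.15 × 0.15 = 0.003600 m³/s
Q = Σ qᵢ = 0.2637 m³/s

0.264 m³/s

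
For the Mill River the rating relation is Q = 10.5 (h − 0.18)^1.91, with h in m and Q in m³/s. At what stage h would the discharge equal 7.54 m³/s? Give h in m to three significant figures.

h − h₀ = (Q/C)^(1/b) = (7.54/10.5)^(1/1.91) = 0.8408 m
h = 0.18 + 0.8408 = 1.021 m

1.02 m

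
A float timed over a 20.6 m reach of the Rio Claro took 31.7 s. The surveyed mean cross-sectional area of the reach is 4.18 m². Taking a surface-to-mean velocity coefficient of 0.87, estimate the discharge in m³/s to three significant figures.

v_surface = L / t̄ = 20.6 / 31.7 = 0.6498 m/s
v_mean = 0.87 × 0.6498 = 0.5654 m/s
Q = A × v_mean = 4.18 × 0.5654 = 2.363 m³/s

2.36 m³/s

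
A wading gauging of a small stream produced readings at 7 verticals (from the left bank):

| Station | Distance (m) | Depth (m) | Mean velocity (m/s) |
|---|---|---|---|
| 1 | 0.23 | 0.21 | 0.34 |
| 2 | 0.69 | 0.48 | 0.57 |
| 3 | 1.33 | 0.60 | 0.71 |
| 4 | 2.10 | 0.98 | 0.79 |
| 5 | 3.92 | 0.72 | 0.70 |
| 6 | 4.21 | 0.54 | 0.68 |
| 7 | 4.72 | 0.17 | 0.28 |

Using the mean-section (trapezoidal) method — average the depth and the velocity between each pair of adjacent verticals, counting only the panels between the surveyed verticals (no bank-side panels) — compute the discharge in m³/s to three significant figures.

Panel 1-2: Δb = 0.46 m, d̄ = (0.21+0.48)/2 = 0.345, v̄ = (0.34+0.57)/2 = 0.455 → q = 0.46×0.345×0.455 = 0.07221 m³/s
Panel 2-3: Δb = 0.64 m, d̄ = (0.48+0.60)/2 = 0.54, v̄ = (0.57+0.71)/2 = 0.64 → q = 0.64×0.54×0.64 = 0.2212 m³/s
Panel 3-4: Δb = 0.77 m, d̄ = (0.60+0.98)/2 = 0.79, v̄ = (0.71+0.79)/2 = 0.75 → q = 0.77×0.79×0.75 = 0.4562 m³/s
Panel 4-5: Δb = 1.82 m, d̄ = (0.98+0.72)/2 = 0.85, v̄ = (0.79+0.70)/2 = 0.745 → q = 1.82×0.85×0.745 = 1.153 m³/s
Panel 5-6: Δb = 0.29 m, d̄ = (0.72+0.54)/2 = 0.63, v̄ = (0.70+0.68)/2 = 0.69 → q = 0.29×0.63×0.69 = 0.1261 m³/s
Panel 6-7: Δb = 0.51 m, d̄ = (0.54+0.17)/2 = 0.355, v̄ = (0.68+0.28)/2 = 0.48 → q = 0.51×0.355×0.48 = 0.08690 m³/s
Q = Σ q = 2.115 m³/s

2.12 m³/s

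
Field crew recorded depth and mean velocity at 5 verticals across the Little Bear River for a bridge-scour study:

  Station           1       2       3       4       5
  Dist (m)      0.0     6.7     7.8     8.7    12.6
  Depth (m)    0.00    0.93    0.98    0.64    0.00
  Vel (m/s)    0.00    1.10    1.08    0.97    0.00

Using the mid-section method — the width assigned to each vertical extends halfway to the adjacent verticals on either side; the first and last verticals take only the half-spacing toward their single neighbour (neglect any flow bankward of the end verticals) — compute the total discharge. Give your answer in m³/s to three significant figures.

6.54 m³/s

w_2 = (7.8 − 0.0)/2 = 3.9 m; q_2 = 1.10 × 0.93 × 3.9 = 3.990 m³/s
w_3 = (8.7 − 6.7)/2 = 1 m; q_3 = 1.08 × 0.98 × 1 = 1.058 m³/s
w_4 = (12.6 − 7.8)/2 = 2.4 m; q_4 = 0.97 × 0.64 × 2.4 = 1.490 m³/s
Stations 1, 5 contribute zero (depth or velocity is 0).
Q = Σ qᵢ = 6.538 m³/s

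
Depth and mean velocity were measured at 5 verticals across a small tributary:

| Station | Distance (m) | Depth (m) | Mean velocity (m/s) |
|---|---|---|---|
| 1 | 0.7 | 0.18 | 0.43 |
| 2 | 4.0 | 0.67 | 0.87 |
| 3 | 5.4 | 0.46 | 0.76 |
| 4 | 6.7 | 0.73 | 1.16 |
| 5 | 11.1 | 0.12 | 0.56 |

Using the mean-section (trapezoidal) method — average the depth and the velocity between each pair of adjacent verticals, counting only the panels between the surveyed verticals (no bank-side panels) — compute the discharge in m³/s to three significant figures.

Panel 1-2: Δb = 3.3 m, d̄ = (0.18+0.67)/2 = 0.425, v̄ = (0.43+0.87)/2 = 0.65 → q = 3.3×0.425×0.65 = 0.9116 m³/s
Panel 2-3: Δb = 1.4 m, d̄ = (0.67+0.46)/2 = 0.565, v̄ = (0.87+0.76)/2 = 0.815 → q = 1.4×0.565×0.815 = 0.6447 m³/s
Panel 3-4: Δb = 1.3 m, d̄ = (0.46+0.73)/2 = 0.595, v̄ = (0.76+1.16)/2 = 0.96 → q = 1.3×0.595×0.96 = 0.7426 m³/s
Panel 4-5: Δb = 4.4 m, d̄ = (0.73+0.12)/2 = 0.425, v̄ = (1.16+0.56)/2 = 0.86 → q = 4.4×0.425×0.86 = 1.608 m³/s
Q = Σ q = 3.907 m³/s

3.91 m³/s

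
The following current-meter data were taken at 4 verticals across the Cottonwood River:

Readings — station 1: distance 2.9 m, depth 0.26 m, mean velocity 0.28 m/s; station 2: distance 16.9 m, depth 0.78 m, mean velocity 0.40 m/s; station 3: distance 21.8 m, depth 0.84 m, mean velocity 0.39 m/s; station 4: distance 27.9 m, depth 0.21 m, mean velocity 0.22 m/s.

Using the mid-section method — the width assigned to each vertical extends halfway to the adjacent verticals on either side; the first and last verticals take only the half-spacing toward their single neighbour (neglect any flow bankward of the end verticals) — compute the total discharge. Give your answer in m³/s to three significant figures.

5.40 m³/s

w_1 = (16.9 − 2.9)/2 = 7 m; q_1 = 0.28 × 0.26 × 7 = 0.5096 m³/s
w_2 = (21.8 − 2.9)/2 = 9.45 m; q_2 = 0.40 × 0.78 × 9.45 = 2.948 m³/s
w_3 = (27.9 − 16.9)/2 = 5.5 m; q_3 = 0.39 × 0.84 × 5.5 = 1.802 m³/s
w_4 = (27.9 − 21.8)/2 = 3.05 m; q_4 = 0.22 × 0.21 × 3.05 = 0.1409 m³/s
Q = Σ qᵢ = 5.401 m³/s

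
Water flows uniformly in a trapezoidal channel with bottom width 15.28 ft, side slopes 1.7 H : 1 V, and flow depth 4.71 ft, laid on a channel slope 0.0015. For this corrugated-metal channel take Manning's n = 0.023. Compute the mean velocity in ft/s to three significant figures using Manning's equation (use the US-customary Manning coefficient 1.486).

A = (b + z·y)·y = (15.28 + 1.7×4.71)×4.71 = 109.7 ft²
P = b + 2y√(1+z²) = 15.28 + 2×4.71×√(1+1.7²) = 33.86 ft
R = A/P = 109.7/33.86 = 3.239 ft
Q = (1.486/n)·A·R^(2/3)·S^(1/2) = (1.486/0.023) × 109.7 × 3.239^(2/3) × 0.0015^(1/2) = 600.9 ft³/s
V = Q/A = 600.9/109.7 = 5.478 ft/s

5.48 ft/s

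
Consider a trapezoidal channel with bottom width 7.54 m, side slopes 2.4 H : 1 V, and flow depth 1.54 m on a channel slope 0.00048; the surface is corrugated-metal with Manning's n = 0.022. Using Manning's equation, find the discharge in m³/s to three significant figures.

A = (b + z·y)·y = (7.54 + 2.4×1.54)×1.54 = 17.30 m²
P = b + 2y√(1+z²) = 7.54 + 2×1.54×√(1+2.4²) = 15.55 m
R = A/P = 17.30/15.55 = 1.113 m
Q = (1/n)·A·R^(2/3)·S^(1/2) = (1/0.022) × 17.30 × 1.113^(2/3) × 0.00048^(1/2) = 18.51 m³/s

18.5 m³/s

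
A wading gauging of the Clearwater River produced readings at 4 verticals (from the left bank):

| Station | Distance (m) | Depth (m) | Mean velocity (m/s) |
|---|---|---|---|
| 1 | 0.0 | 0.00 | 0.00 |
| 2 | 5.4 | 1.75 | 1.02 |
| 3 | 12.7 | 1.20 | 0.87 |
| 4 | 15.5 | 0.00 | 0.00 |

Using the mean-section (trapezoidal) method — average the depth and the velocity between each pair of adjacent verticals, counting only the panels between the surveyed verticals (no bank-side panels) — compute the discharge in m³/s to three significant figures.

Panel 1-2: Δb = 5.4 m, d̄ = (0.00+1.75)/2 = 0.875, v̄ = (0.00+1.02)/2 = 0.51 → q = 5.4×0.875×0.51 = 2.410 m³/s
Panel 2-3: Δb = 7.3 m, d̄ = (1.75+1.20)/2 = 1.475, v̄ = (1.02+0.87)/2 = 0.945 → q = 7.3×1.475×0.945 = 10.18 m³/s
Panel 3-4: Δb = 2.8 m, d̄ = (1.20+0.00)/2 = 0.6, v̄ = (0.87+0.00)/2 = 0.435 → q = 2.8×0.6×0.435 = 0.7308 m³/s
Q = Σ q = 13.32 m³/s

13.3 m³/s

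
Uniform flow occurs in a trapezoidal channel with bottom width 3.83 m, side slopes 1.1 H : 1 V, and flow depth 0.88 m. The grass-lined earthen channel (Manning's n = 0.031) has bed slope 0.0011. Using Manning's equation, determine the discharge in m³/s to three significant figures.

3.41 m³/s

A = (b + z·y)·y = (3.83 + 1.1×0.88)×0.88 = 4.222 m²
P = b + 2y√(1+z²) = 3.83 + 2×0.88×√(1+1.1²) = 6.446 m
R = A/P = 4.222/6.446 = 0.6550 m
Q = (1/n)·A·R^(2/3)·S^(1/2) = (1/0.031) × 4.222 × 0.6550^(2/3) × 0.0011^(1/2) = 3.407 m³/s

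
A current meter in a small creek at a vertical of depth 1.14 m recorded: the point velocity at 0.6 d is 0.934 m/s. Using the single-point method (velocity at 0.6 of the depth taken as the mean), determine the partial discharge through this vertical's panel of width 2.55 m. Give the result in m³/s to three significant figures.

v̄ = v₀.₆ = 0.934 m/s
q = v̄ × d × w = 0.9340 × 1.14 × 2.55 = 2.715 m³/s

2.72 m³/s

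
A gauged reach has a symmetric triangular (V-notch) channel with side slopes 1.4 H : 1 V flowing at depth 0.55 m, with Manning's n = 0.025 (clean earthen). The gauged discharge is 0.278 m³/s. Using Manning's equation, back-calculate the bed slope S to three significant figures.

A = z·y² = 1.4×0.55² = 0.4235 m²
P = 2y√(1+z²) = 2×0.55×√(1+1.4²) = 1.893 m
R = A/P = 0.4235/1.893 = 0.2238 m
S = (Q·n / (1·A·R^(2/3)))² = (0.278×0.025 / (1×0.4235×0.3686))² = 0.001982

0.00198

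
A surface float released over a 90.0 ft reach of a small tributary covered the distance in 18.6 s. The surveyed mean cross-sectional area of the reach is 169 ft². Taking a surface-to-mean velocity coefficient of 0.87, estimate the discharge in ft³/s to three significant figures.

711 ft³/s

v_surface = L / t̄ = 90.0 / 18.6 = 4.839 ft/s
v_mean = 0.87 × 4.839 = 4.210 ft/s
Q = A × v_mean = 169 × 4.210 = 711.4 ft³/s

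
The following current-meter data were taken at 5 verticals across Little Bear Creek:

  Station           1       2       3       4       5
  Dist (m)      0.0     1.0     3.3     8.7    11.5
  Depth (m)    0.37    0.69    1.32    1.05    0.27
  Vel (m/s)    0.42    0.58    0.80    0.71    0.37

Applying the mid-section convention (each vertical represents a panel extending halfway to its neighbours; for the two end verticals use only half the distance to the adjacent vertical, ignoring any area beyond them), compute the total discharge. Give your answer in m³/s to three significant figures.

8.00 m³/s

w_1 = (1.0 − 0.0)/2 = 0.5 m; q_1 = 0.42 × 0.37 × 0.5 = 0.07770 m³/s
w_2 = (3.3 − 0.0)/2 = 1.65 m; q_2 = 0.58 × 0.69 × 1.65 = 0.6603 m³/s
w_3 = (8.7 − 1.0)/2 = 3.85 m; q_3 = 0.80 × 1.32 × 3.85 = 4.066 m³/s
w_4 = (11.5 − 3.3)/2 = 4.1 m; q_4 = 0.71 × 1.05 × 4.1 = 3.057 m³/s
w_5 = (11.5 − 8.7)/2 = 1.4 m; q_5 = 0.37 × 0.27 × 1.4 = 0.1399 m³/s
Q = Σ qᵢ = 8.000 m³/s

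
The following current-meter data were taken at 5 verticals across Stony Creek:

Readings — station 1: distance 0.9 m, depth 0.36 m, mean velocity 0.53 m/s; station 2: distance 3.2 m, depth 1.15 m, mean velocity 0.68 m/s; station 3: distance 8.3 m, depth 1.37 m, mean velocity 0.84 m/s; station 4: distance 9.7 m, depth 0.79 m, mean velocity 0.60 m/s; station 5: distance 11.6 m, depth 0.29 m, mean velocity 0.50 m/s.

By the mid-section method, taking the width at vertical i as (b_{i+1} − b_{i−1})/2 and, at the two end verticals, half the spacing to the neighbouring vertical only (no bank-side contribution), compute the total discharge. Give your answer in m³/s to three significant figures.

w_1 = (3.2 − 0.9)/2 = 1.15 m; q_1 = 0.53 × 0.36 × 1.15 = 0.2194 m³/s
w_2 = (8.3 − 0.9)/2 = 3.7 m; q_2 = 0.68 × 1.15 × 3.7 = 2.893 m³/s
w_3 = (9.7 − 3.2)/2 = 3.25 m; q_3 = 0.84 × 1.37 × 3.25 = 3.740 m³/s
w_4 = (11.6 − 8.3)/2 = 1.65 m; q_4 = 0.60 × 0.79 × 1.65 = 0.7821 m³/s
w_5 = (11.6 − 9.7)/2 = 0.95 m; q_5 = 0.50 × 0.29 × 0.95 = 0.1378 m³/s
Q = Σ qᵢ = 7.773 m³/s

7.77 m³/s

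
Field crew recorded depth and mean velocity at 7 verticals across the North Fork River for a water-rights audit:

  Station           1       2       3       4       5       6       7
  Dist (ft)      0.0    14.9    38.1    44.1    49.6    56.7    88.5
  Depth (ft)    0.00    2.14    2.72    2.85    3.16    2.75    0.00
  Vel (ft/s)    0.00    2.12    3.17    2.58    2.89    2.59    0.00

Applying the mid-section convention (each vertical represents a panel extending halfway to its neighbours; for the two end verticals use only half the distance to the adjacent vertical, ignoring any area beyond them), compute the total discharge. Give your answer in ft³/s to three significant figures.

w_2 = (38.1 − 0.0)/2 = 19.05 ft; q_2 = 2.12 × 2.14 × 19.05 = 86.43 ft³/s
w_3 = (44.1 − 14.9)/2 = 14.6 ft; q_3 = 3.17 × 2.72 × 14.6 = 125.9 ft³/s
w_4 = (49.6 − 38.1)/2 = 5.75 ft; q_4 = 2.58 × 2.85 × 5.75 = 42.28 ft³/s
w_5 = (56.7 − 44.1)/2 = 6.3 ft; q_5 = 2.89 × 3.16 × 6.3 = 57.53 ft³/s
w_6 = (88.5 − 49.6)/2 = 19.45 ft; q_6 = 2.59 × 2.75 × 19.45 = 138.5 ft³/s
Stations 1, 7 contribute zero (depth or velocity is 0).
Q = Σ qᵢ = 450.7 ft³/s

451 ft³/s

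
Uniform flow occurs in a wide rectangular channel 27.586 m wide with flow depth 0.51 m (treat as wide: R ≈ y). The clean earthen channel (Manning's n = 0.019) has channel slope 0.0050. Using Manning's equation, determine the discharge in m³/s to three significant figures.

A = b·y = 27.586 × 0.51 = 14.07 m²
Wide channel: R ≈ y = 0.51 m
Q = (1/n)·A·R^(2/3)·S^(1/2) = (1/0.019) × 14.07 × 0.5100^(2/3) × 0.0050^(1/2) = 33.42 m³/s

33.4 m³/s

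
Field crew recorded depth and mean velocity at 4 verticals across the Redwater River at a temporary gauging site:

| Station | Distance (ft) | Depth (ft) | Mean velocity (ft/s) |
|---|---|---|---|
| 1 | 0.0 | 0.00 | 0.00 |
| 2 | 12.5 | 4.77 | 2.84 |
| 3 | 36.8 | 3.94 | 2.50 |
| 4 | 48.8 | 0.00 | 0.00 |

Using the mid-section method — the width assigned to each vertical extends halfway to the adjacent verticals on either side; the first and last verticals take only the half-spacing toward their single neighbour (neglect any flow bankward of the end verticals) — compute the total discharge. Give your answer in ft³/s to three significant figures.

w_2 = (36.8 − 0.0)/2 = 18.4 ft; q_2 = 2.84 × 4.77 × 18.4 = 249.3 ft³/s
w_3 = (48.8 − 12.5)/2 = 18.15 ft; q_3 = 2.50 × 3.94 × 18.15 = 178.8 ft³/s
Stations 1, 4 contribute zero (depth or velocity is 0).
Q = Σ qᵢ = 428.0 ft³/s

428 ft³/s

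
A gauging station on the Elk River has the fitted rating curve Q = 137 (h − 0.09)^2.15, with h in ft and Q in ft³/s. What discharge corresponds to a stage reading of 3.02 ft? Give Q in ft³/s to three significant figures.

Q = 137 × (3.02 − 0.09)^2.15 = 137 × 2.93^2.15 = 1382 ft³/s

1380 ft³/s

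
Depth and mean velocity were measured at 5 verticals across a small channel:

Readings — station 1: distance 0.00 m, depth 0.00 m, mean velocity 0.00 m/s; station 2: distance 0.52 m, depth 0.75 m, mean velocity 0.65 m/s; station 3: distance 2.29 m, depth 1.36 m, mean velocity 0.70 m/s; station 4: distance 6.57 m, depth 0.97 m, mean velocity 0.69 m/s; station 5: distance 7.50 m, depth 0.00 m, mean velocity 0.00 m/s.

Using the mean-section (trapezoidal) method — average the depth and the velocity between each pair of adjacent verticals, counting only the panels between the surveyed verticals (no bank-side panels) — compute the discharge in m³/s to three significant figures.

4.94 m³/s

Panel 1-2: Δb = 0.52 m, d̄ = (0.00+0.75)/2 = 0.375, v̄ = (0.00+0.65)/2 = 0.325 → q = 0.52×0.375×0.325 = 0.06338 m³/s
Panel 2-3: Δb = 1.77 m, d̄ = (0.75+1.36)/2 = 1.055, v̄ = (0.65+0.70)/2 = 0.675 → q = 1.77×1.055×0.675 = 1.260 m³/s
Panel 3-4: Δb = 4.28 m, d̄ = (1.36+0.97)/2 = 1.165, v̄ = (0.70+0.69)/2 = 0.695 → q = 4.28×1.165×0.695 = 3.465 m³/s
Panel 4-5: Δb = 0.93 m, d̄ = (0.97+0.00)/2 = 0.485, v̄ = (0.69+0.00)/2 = 0.345 → q = 0.93×0.485×0.345 = 0.1556 m³/s
Q = Σ q = 4.945 m³/s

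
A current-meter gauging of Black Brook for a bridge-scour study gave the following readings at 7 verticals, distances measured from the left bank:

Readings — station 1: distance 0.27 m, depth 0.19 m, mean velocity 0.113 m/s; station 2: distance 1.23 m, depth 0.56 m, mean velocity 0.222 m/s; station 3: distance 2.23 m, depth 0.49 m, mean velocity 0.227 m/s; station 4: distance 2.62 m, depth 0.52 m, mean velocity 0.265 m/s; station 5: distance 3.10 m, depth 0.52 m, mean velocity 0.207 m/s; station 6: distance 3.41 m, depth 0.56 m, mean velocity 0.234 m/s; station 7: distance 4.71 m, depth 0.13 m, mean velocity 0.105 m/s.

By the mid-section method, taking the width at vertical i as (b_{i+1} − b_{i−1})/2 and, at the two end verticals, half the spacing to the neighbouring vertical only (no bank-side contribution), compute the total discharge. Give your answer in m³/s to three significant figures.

w_1 = (1.23 − 0.27)/2 = 0.48 m; q_1 = 0.113 × 0.19 × 0.48 = 0.01031 m³/s
w_2 = (2.23 − 0.27)/2 = 0.98 m; q_2 = 0.222 × 0.56 × 0.98 = 0.1218 m³/s
w_3 = (2.62 − 1.23)/2 = 0.695 m; q_3 = 0.227 × 0.49 × 0.695 = 0.07730 m³/s
w_4 = (3.10 − 2.23)/2 = 0.435 m; q_4 = 0.265 × 0.52 × 0.435 = 0.05994 m³/s
w_5 = (3.41 − 2.62)/2 = 0.395 m; q_5 = 0.207 × 0.52 × 0.395 = 0.04252 m³/s
w_6 = (4.71 − 3.10)/2 = 0.805 m; q_6 = 0.234 × 0.56 × 0.805 = 0.1055 m³/s
w_7 = (4.71 − 3.41)/2 = 0.65 m; q_7 = 0.105 × 0.13 × 0.65 = 0.008873 m³/s
Q = Σ qᵢ = 0.4263 m³/s

0.426 m³/s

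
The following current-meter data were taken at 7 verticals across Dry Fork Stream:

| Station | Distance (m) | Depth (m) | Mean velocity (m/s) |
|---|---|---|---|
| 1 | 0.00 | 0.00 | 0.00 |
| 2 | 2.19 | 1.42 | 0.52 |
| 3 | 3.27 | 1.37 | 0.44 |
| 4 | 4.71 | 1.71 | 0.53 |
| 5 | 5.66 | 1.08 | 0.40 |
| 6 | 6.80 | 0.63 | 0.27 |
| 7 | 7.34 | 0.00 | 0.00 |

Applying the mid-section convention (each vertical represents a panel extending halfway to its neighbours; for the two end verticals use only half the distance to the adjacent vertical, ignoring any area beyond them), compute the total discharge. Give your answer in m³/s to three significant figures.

3.64 m³/s

w_2 = (3.27 − 0.00)/2 = 1.635 m; q_2 = 0.52 × 1.42 × 1.635 = 1.207 m³/s
w_3 = (4.71 − 2.19)/2 = 1.26 m; q_3 = 0.44 × 1.37 × 1.26 = 0.7595 m³/s
w_4 = (5.66 − 3.27)/2 = 1.195 m; q_4 = 0.53 × 1.71 × 1.195 = 1.083 m³/s
w_5 = (6.80 − 4.71)/2 = 1.045 m; q_5 = 0.40 × 1.08 × 1.045 = 0.4514 m³/s
w_6 = (7.34 − 5.66)/2 = 0.84 m; q_6 = 0.27 × 0.63 × 0.84 = 0.1429 m³/s
Stations 1, 7 contribute zero (depth or velocity is 0).
Q = Σ qᵢ = 3.644 m³/s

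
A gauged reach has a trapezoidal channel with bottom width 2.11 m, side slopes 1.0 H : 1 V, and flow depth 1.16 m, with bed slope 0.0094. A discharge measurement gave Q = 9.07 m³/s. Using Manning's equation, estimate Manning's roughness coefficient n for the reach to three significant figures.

0.0321

A = (b + z·y)·y = (2.11 + 1.0×1.16)×1.16 = 3.793 m²
P = b + 2y√(1+z²) = 2.11 + 2×1.16×√(1+1.0²) = 5.391 m
R = A/P = 3.793/5.391 = 0.7036 m
n = (1/Q)·A·R^(2/3)·S^(1/2) = (1/9.07) × 3.793 × 0.7911 × 0.09695 = 0.03208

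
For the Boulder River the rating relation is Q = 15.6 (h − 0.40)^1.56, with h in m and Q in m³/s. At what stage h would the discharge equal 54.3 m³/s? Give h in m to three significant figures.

h − h₀ = (Q/C)^(1/b) = (54.3/15.6)^(1/1.56) = 2.224 m
h = 0.40 + 2.224 = 2.624 m

2.62 m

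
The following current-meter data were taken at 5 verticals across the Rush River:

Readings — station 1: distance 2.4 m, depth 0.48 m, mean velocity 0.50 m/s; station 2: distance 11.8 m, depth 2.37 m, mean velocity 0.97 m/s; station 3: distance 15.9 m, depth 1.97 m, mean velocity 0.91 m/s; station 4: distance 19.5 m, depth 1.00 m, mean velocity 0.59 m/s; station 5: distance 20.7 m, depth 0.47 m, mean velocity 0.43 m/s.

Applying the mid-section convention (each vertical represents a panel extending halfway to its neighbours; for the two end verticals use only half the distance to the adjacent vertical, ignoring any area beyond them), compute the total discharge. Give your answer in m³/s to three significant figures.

25.1 m³/s

w_1 = (11.8 − 2.4)/2 = 4.7 m; q_1 = 0.50 × 0.48 × 4.7 = 1.128 m³/s
w_2 = (15.9 − 2.4)/2 = 6.75 m; q_2 = 0.97 × 2.37 × 6.75 = 15.52 m³/s
w_3 = (19.5 − 11.8)/2 = 3.85 m; q_3 = 0.91 × 1.97 × 3.85 = 6.902 m³/s
w_4 = (20.7 − 15.9)/2 = 2.4 m; q_4 = 0.59 × 1.00 × 2.4 = 1.416 m³/s
w_5 = (20.7 − 19.5)/2 = 0.6 m; q_5 = 0.43 × 0.47 × 0.6 = 0.1213 m³/s
Q = Σ qᵢ = 25.08 m³/s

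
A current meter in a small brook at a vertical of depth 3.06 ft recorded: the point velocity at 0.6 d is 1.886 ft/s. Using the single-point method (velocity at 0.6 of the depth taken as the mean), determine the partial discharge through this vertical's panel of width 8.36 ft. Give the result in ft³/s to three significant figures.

48.2 ft³/s

v̄ = v₀.₆ = 1.886 ft/s
q = v̄ × d × w = 1.886 × 3.06 × 8.36 = 48.25 ft³/s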